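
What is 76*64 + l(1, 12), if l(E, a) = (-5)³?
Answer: 4739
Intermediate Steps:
l(E, a) = -125
76*64 + l(1, 12) = 76*64 - 125 = 4864 - 125 = 4739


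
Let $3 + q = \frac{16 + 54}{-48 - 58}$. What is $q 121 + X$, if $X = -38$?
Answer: $- \frac{25488}{53} \approx -480.91$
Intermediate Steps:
$q = - \frac{194}{53}$ ($q = -3 + \frac{16 + 54}{-48 - 58} = -3 + \frac{70}{-106} = -3 + 70 \left(- \frac{1}{106}\right) = -3 - \frac{35}{53} = - \frac{194}{53} \approx -3.6604$)
$q 121 + X = \left(- \frac{194}{53}\right) 121 - 38 = - \frac{23474}{53} - 38 = - \frac{25488}{53}$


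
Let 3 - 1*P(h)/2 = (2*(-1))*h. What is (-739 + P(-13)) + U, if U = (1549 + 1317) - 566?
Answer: 1515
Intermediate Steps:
P(h) = 6 + 4*h (P(h) = 6 - 2*2*(-1)*h = 6 - (-4)*h = 6 + 4*h)
U = 2300 (U = 2866 - 566 = 2300)
(-739 + P(-13)) + U = (-739 + (6 + 4*(-13))) + 2300 = (-739 + (6 - 52)) + 2300 = (-739 - 46) + 2300 = -785 + 2300 = 1515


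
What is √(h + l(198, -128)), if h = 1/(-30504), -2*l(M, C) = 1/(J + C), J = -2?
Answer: √3747912090/991380 ≈ 0.061752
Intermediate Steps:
l(M, C) = -1/(2*(-2 + C))
h = -1/30504 ≈ -3.2783e-5
√(h + l(198, -128)) = √(-1/30504 - 1/(-4 + 2*(-128))) = √(-1/30504 - 1/(-4 - 256)) = √(-1/30504 - 1/(-260)) = √(-1/30504 - 1*(-1/260)) = √(-1/30504 + 1/260) = √(7561/1982760) = √3747912090/991380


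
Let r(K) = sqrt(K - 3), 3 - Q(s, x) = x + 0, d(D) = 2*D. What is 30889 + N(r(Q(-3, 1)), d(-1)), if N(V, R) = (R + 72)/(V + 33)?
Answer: 3367132/109 - 7*I/109 ≈ 30891.0 - 0.06422*I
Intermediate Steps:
Q(s, x) = 3 - x (Q(s, x) = 3 - (x + 0) = 3 - x)
r(K) = sqrt(-3 + K)
N(V, R) = (72 + R)/(33 + V)
30889 + N(r(Q(-3, 1)), d(-1)) = 30889 + (72 + 2*(-1))/(33 + sqrt(-3 + (3 - 1*1))) = 30889 + (72 - 2)/(33 + sqrt(-3 + (3 - 1))) = 30889 + 70/(33 + sqrt(-3 + 2)) = 30889 + 70/(33 + sqrt(-1)) = 30889 + 70/(33 + I) = 30889 + ((33 - I)/1090)*70 = 30889 + 7*(33 - I)/109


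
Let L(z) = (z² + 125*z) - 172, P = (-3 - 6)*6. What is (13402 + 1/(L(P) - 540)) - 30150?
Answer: -76136409/4546 ≈ -16748.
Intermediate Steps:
P = -54 (P = -9*6 = -54)
L(z) = -172 + z² + 125*z
(13402 + 1/(L(P) - 540)) - 30150 = (13402 + 1/((-172 + (-54)² + 125*(-54)) - 540)) - 30150 = (13402 + 1/((-172 + 2916 - 6750) - 540)) - 30150 = (13402 + 1/(-4006 - 540)) - 30150 = (13402 + 1/(-4546)) - 30150 = (13402 - 1/4546) - 30150 = 60925491/4546 - 30150 = -76136409/4546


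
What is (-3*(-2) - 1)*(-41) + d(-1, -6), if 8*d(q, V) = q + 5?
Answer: -409/2 ≈ -204.50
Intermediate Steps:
d(q, V) = 5/8 + q/8 (d(q, V) = (q + 5)/8 = (5 + q)/8 = 5/8 + q/8)
(-3*(-2) - 1)*(-41) + d(-1, -6) = (-3*(-2) - 1)*(-41) + (5/8 + (⅛)*(-1)) = (6 - 1)*(-41) + (5/8 - ⅛) = 5*(-41) + ½ = -205 + ½ = -409/2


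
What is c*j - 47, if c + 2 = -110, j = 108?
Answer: -12143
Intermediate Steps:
c = -112 (c = -2 - 110 = -112)
c*j - 47 = -112*108 - 47 = -12096 - 47 = -12143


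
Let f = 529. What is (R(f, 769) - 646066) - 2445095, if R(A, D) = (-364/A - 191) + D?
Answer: -1634918771/529 ≈ -3.0906e+6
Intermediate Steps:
R(A, D) = -191 + D - 364/A (R(A, D) = (-191 - 364/A) + D = -191 + D - 364/A)
(R(f, 769) - 646066) - 2445095 = ((-191 + 769 - 364/529) - 646066) - 2445095 = (305398/529 - 646066) - 2445095 = -341463516/529 - 2445095 = -1634918771/529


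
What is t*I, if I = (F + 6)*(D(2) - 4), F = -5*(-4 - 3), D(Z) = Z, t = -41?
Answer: 3362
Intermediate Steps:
F = 35 (F = -5*(-7) = 35)
I = -82 (I = (35 + 6)*(2 - 4) = 41*(-2) = -82)
t*I = -41*(-82) = 3362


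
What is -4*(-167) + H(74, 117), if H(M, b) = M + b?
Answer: 859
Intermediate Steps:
-4*(-167) + H(74, 117) = -4*(-167) + (74 + 117) = 668 + 191 = 859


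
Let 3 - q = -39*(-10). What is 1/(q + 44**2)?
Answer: 1/1549 ≈ 0.00064558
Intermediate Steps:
q = -387 (q = 3 - (-39)*(-10) = 3 - 1*390 = 3 - 390 = -387)
1/(q + 44**2) = 1/(-387 + 44**2) = 1/(-387 + 1936) = 1/1549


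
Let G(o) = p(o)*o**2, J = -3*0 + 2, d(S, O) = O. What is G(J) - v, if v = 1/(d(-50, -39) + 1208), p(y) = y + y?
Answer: 18703/1169 ≈ 15.999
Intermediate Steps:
p(y) = 2*y
J = 2 (J = 0 + 2 = 2)
v = 1/1169 (v = 1/(-39 + 1208) = 1/1169 ≈ 0.00085543)
G(o) = 2*o**3 (G(o) = (2*o)*o**2 = 2*o**3)
G(J) - v = 2*2**3 - 1*1/1169 = 2*8 - 1/1169 = 16 - 1/1169 = 18703/1169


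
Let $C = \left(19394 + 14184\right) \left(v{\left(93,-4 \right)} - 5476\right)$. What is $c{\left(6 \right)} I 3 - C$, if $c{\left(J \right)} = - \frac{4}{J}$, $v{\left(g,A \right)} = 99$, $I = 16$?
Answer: $180548874$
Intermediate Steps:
$C = -180548906$ ($C = \left(19394 + 14184\right) \left(99 - 5476\right) = 33578 \left(-5377\right) = -180548906$)
$c{\left(6 \right)} I 3 - C = - \frac{4}{6} \cdot 16 \cdot 3 - -180548906 = \left(-4\right) \frac{1}{6} \cdot 16 \cdot 3 + 180548906 = \left(- \frac{2}{3}\right) 16 \cdot 3 + 180548906 = \left(- \frac{32}{3}\right) 3 + 180548906 = -32 + 180548906 = 180548874$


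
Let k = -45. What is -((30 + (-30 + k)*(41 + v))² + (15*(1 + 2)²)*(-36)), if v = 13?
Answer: -16155540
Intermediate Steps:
-((30 + (-30 + k)*(41 + v))² + (15*(1 + 2)²)*(-36)) = -((30 + (-30 - 45)*(41 + 13))² + (15*(1 + 2)²)*(-36)) = -((30 - 75*54)² + (15*3²)*(-36)) = -((30 - 4050)² + (15*9)*(-36)) = -((-4020)² + 135*(-36)) = -(16160400 - 4860) = -1*16155540 = -16155540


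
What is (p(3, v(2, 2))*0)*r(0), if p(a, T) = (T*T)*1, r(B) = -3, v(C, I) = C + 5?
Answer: 0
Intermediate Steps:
v(C, I) = 5 + C
p(a, T) = T² (p(a, T) = T²*1 = T²)
(p(3, v(2, 2))*0)*r(0) = ((5 + 2)²*0)*(-3) = (7²*0)*(-3) = (49*0)*(-3) = 0*(-3) = 0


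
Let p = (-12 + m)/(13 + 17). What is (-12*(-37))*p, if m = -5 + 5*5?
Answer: 592/5 ≈ 118.40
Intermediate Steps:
m = 20 (m = -5 + 25 = 20)
p = 4/15 (p = (-12 + 20)/(13 + 17) = 8/30 = 8*(1/30) = 4/15 ≈ 0.26667)
(-12*(-37))*p = -12*(-37)*(4/15) = 444*(4/15) = 592/5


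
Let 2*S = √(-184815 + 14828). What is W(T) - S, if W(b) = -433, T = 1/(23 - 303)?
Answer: -433 - I*√169987/2 ≈ -433.0 - 206.15*I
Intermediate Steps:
T = -1/280 (T = 1/(-280) = -1/280 ≈ -0.0035714)
S = I*√169987/2 (S = √(-184815 + 14828)/2 = √(-169987)/2 = (I*√169987)/2 = I*√169987/2 ≈ 206.15*I)
W(T) - S = -433 - I*√169987/2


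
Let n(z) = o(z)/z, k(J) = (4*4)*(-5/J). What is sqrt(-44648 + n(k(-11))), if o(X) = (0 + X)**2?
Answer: 2*I*sqrt(1350382)/11 ≈ 211.28*I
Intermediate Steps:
o(X) = X**2
k(J) = -80/J (k(J) = 16*(-5/J) = -80/J)
n(z) = z (n(z) = z**2/z = z)
sqrt(-44648 + n(k(-11))) = sqrt(-44648 - 80/(-11)) = sqrt(-44648 - 80*(-1/11)) = sqrt(-44648 + 80/11) = sqrt(-491048/11) = 2*I*sqrt(1350382)/11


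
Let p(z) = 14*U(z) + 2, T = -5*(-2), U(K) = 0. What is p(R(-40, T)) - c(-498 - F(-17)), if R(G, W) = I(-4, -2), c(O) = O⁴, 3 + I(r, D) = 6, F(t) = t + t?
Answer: -46352367614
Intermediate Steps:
F(t) = 2*t
I(r, D) = 3 (I(r, D) = -3 + 6 = 3)
T = 10
R(G, W) = 3
p(z) = 2 (p(z) = 14*0 + 2 = 0 + 2 = 2)
p(R(-40, T)) - c(-498 - F(-17)) = 2 - (-498 - 2*(-17))⁴ = 2 - (-498 - 1*(-34))⁴ = 2 - (-498 + 34)⁴ = 2 - 1*(-464)⁴ = 2 - 1*46352367616 = 2 - 46352367616 = -46352367614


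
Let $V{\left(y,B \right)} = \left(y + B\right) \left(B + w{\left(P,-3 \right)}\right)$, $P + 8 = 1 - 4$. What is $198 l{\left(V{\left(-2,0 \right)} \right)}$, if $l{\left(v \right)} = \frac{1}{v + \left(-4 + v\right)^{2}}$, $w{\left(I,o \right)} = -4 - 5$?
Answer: $\frac{99}{107} \approx 0.92523$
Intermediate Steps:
$P = -11$ ($P = -8 + \left(1 - 4\right) = -8 - 3 = -11$)
$w{\left(I,o \right)} = -9$ ($w{\left(I,o \right)} = -4 - 5 = -9$)
$V{\left(y,B \right)} = \left(-9 + B\right) \left(B + y\right)$ ($V{\left(y,B \right)} = \left(y + B\right) \left(B - 9\right) = \left(B + y\right) \left(-9 + B\right) = \left(-9 + B\right) \left(B + y\right)$)
$198 l{\left(V{\left(-2,0 \right)} \right)} = \frac{198}{\left(0^{2} - 0 - -18 + 0 \left(-2\right)\right) + \left(-4 + \left(0^{2} - 0 - -18 + 0 \left(-2\right)\right)\right)^{2}} = \frac{198}{\left(0 + 0 + 18 + 0\right) + \left(-4 + \left(0 + 0 + 18 + 0\right)\right)^{2}} = \frac{198}{18 + \left(-4 + 18\right)^{2}} = \frac{198}{18 + 14^{2}} = \frac{198}{18 + 196} = \frac{198}{214} = 198 \cdot \frac{1}{214} = \frac{99}{107}$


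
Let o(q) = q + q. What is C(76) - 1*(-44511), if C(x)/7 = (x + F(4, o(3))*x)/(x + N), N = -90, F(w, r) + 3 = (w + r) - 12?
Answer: 44663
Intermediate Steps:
o(q) = 2*q
F(w, r) = -15 + r + w (F(w, r) = -3 + ((w + r) - 12) = -3 + ((r + w) - 12) = -3 + (-12 + r + w) = -15 + r + w)
C(x) = -28*x/(-90 + x) (C(x) = 7*((x + (-15 + 2*3 + 4)*x)/(x - 90)) = 7*((x + (-15 + 6 + 4)*x)/(-90 + x)) = 7*((x - 5*x)/(-90 + x)) = 7*((-4*x)/(-90 + x)) = 7*(-4*x/(-90 + x)) = -28*x/(-90 + x))
C(76) - 1*(-44511) = -28*76/(-90 + 76) - 1*(-44511) = -28*76/(-14) + 44511 = -28*76*(-1/14) + 44511 = 152 + 44511 = 44663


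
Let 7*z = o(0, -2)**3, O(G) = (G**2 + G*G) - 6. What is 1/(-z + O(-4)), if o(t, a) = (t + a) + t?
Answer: 7/190 ≈ 0.036842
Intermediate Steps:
o(t, a) = a + 2*t (o(t, a) = (a + t) + t = a + 2*t)
O(G) = -6 + 2*G**2 (O(G) = (G**2 + G**2) - 6 = 2*G**2 - 6 = -6 + 2*G**2)
z = -8/7 (z = (-2 + 2*0)**3/7 = (-2 + 0)**3/7 = (1/7)*(-2)**3 = (1/7)*(-8) = -8/7 ≈ -1.1429)
1/(-z + O(-4)) = 1/(-1*(-8/7) + (-6 + 2*(-4)**2)) = 1/(8/7 + (-6 + 2*16)) = 1/(8/7 + (-6 + 32)) = 1/(8/7 + 26) = 1/(190/7) = 7/190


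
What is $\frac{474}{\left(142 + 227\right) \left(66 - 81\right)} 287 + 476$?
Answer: $\frac{20314}{45} \approx 451.42$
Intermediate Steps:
$\frac{474}{\left(142 + 227\right) \left(66 - 81\right)} 287 + 476 = \frac{474}{369 \left(-15\right)} 287 + 476 = \frac{474}{-5535} \cdot 287 + 476 = 474 \left(- \frac{1}{5535}\right) 287 + 476 = \left(- \frac{158}{1845}\right) 287 + 476 = - \frac{1106}{45} + 476 = \frac{20314}{45}$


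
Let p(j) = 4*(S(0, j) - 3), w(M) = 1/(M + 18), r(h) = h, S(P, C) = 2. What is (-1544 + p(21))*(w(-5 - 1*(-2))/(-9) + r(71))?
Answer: -1648448/15 ≈ -1.0990e+5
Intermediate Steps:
w(M) = 1/(18 + M)
p(j) = -4 (p(j) = 4*(2 - 3) = 4*(-1) = -4)
(-1544 + p(21))*(w(-5 - 1*(-2))/(-9) + r(71)) = (-1544 - 4)*(1/((18 + (-5 - 1*(-2)))*(-9)) + 71) = -1548*(-⅑/(18 + (-5 + 2)) + 71) = -1548*(-⅑/(18 - 3) + 71) = -1548*(-⅑/15 + 71) = -1548*((1/15)*(-⅑) + 71) = -1548*(-1/135 + 71) = -1548*9584/135 = -1648448/15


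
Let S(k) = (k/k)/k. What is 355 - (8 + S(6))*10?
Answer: 820/3 ≈ 273.33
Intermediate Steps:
S(k) = 1/k
355 - (8 + S(6))*10 = 355 - (8 + 1/6)*10 = 355 - (8 + ⅙)*10 = 355 - 49*10/6 = 355 - 1*245/3 = 355 - 245/3 = 820/3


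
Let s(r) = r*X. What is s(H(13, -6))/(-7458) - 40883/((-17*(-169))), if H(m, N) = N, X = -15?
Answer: -50860664/3571139 ≈ -14.242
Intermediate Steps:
s(r) = -15*r (s(r) = r*(-15) = -15*r)
s(H(13, -6))/(-7458) - 40883/((-17*(-169))) = -15*(-6)/(-7458) - 40883/((-17*(-169))) = 90*(-1/7458) - 40883/2873 = -15/1243 - 40883*1/2873 = -15/1243 - 40883/2873 = -50860664/3571139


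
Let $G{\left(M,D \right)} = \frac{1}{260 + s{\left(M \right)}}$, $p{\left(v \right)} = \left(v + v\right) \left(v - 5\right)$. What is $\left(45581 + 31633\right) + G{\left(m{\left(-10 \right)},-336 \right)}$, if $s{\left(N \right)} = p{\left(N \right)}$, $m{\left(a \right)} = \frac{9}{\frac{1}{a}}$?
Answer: $\frac{1340435041}{17360} \approx 77214.0$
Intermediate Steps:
$m{\left(a \right)} = 9 a$
$p{\left(v \right)} = 2 v \left(-5 + v\right)$
$s{\left(N \right)} = 2 N \left(-5 + N\right)$
$G{\left(M,D \right)} = \frac{1}{260 + 2 M \left(-5 + M\right)}$
$\left(45581 + 31633\right) + G{\left(m{\left(-10 \right)},-336 \right)} = \left(45581 + 31633\right) + \frac{1}{2 \left(130 + 9 \left(-10\right) \left(-5 + 9 \left(-10\right)\right)\right)} = 77214 + \frac{1}{2 \left(130 - 90 \left(-5 - 90\right)\right)} = 77214 + \frac{1}{2 \left(130 - -8550\right)} = 77214 + \frac{1}{2 \left(130 + 8550\right)} = 77214 + \frac{1}{2 \cdot 8680} = 77214 + \frac{1}{2} \cdot \frac{1}{8680} = 77214 + \frac{1}{17360} = \frac{1340435041}{17360}$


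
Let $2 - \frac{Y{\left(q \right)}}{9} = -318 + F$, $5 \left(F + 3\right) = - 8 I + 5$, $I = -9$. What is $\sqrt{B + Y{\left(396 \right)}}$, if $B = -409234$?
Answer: $\frac{2 i \sqrt{2540410}}{5} \approx 637.55 i$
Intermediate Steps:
$F = \frac{62}{5}$ ($F = -3 + \frac{\left(-8\right) \left(-9\right) + 5}{5} = -3 + \frac{72 + 5}{5} = -3 + \frac{1}{5} \cdot 77 = -3 + \frac{77}{5} = \frac{62}{5} \approx 12.4$)
$Y{\left(q \right)} = \frac{13842}{5}$ ($Y{\left(q \right)} = 18 - 9 \left(-318 + \frac{62}{5}\right) = 18 - - \frac{13752}{5} = 18 + \frac{13752}{5} = \frac{13842}{5}$)
$\sqrt{B + Y{\left(396 \right)}} = \sqrt{-409234 + \frac{13842}{5}} = \sqrt{- \frac{2032328}{5}} = \frac{2 i \sqrt{2540410}}{5}$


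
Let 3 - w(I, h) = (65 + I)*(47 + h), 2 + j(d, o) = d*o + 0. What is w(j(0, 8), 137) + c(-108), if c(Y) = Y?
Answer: -11697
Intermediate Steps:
j(d, o) = -2 + d*o (j(d, o) = -2 + (d*o + 0) = -2 + d*o)
w(I, h) = 3 - (47 + h)*(65 + I) (w(I, h) = 3 - (65 + I)*(47 + h) = 3 - (47 + h)*(65 + I))
w(j(0, 8), 137) + c(-108) = (-3052 - 65*137 - 47*(-2 + 0*8) - 1*(-2 + 0*8)*137) - 108 = (-3052 - 8905 - 47*(-2 + 0) - 1*(-2 + 0)*137) - 108 = (-3052 - 8905 - 47*(-2) - 1*(-2)*137) - 108 = (-3052 - 8905 + 94 + 274) - 108 = -11589 - 108 = -11697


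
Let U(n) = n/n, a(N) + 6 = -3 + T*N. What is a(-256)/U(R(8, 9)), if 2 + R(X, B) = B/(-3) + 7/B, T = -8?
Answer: 2039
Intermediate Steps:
a(N) = -9 - 8*N (a(N) = -6 + (-3 - 8*N) = -9 - 8*N)
R(X, B) = -2 + 7/B - B/3 (R(X, B) = -2 + (B/(-3) + 7/B) = -2 + (B*(-⅓) + 7/B) = -2 + (-B/3 + 7/B) = -2 + (7/B - B/3) = -2 + 7/B - B/3)
U(n) = 1
a(-256)/U(R(8, 9)) = (-9 - 8*(-256))/1 = (-9 + 2048)*1 = 2039*1 = 2039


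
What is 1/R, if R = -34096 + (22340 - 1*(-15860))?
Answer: 1/4104 ≈ 0.00024366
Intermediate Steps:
R = 4104 (R = -34096 + (22340 + 15860) = -34096 + 38200 = 4104)
1/R = 1/4104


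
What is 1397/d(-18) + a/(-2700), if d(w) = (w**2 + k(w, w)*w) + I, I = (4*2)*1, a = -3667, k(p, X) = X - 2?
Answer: 788683/233550 ≈ 3.3769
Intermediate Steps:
k(p, X) = -2 + X
I = 8 (I = 8*1 = 8)
d(w) = 8 + w**2 + w*(-2 + w) (d(w) = (w**2 + (-2 + w)*w) + 8 = (w**2 + w*(-2 + w)) + 8 = 8 + w**2 + w*(-2 + w))
1397/d(-18) + a/(-2700) = 1397/(8 - 2*(-18) + 2*(-18)**2) - 3667/(-2700) = 1397/(8 + 36 + 2*324) - 3667*(-1/2700) = 1397/(8 + 36 + 648) + 3667/2700 = 1397/692 + 3667/2700 = 788683/233550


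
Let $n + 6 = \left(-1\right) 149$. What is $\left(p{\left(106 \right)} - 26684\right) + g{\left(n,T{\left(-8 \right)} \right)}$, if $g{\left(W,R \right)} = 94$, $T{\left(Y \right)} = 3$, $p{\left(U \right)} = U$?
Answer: $-26484$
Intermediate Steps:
$n = -155$ ($n = -6 - 149 = -155$)
$\left(p{\left(106 \right)} - 26684\right) + g{\left(n,T{\left(-8 \right)} \right)} = \left(106 - 26684\right) + 94 = -26578 + 94 = -26484$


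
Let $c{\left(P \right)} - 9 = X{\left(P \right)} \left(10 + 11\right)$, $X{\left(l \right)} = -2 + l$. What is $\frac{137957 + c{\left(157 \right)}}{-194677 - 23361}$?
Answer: $- \frac{141221}{218038} \approx -0.64769$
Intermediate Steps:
$c{\left(P \right)} = -33 + 21 P$ ($c{\left(P \right)} = 9 + \left(-2 + P\right) \left(10 + 11\right) = 9 + \left(-2 + P\right) 21 = 9 + \left(-42 + 21 P\right) = -33 + 21 P$)
$\frac{137957 + c{\left(157 \right)}}{-194677 - 23361} = \frac{137957 + \left(-33 + 21 \cdot 157\right)}{-194677 - 23361} = \frac{137957 + \left(-33 + 3297\right)}{-218038} = \left(137957 + 3264\right) \left(- \frac{1}{218038}\right) = 141221 \left(- \frac{1}{218038}\right) = - \frac{141221}{218038}$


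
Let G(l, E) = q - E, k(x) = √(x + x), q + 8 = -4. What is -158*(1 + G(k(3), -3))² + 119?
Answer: -9993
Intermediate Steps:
q = -12 (q = -8 - 4 = -12)
k(x) = √2*√x (k(x) = √(2*x) = √2*√x)
G(l, E) = -12 - E
-158*(1 + G(k(3), -3))² + 119 = -158*(1 + (-12 - 1*(-3)))² + 119 = -158*(1 + (-12 + 3))² + 119 = -158*(1 - 9)² + 119 = -158*(-8)² + 119 = -158*64 + 119 = -10112 + 119 = -9993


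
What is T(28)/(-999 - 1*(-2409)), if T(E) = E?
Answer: 14/705 ≈ 0.019858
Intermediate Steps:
T(28)/(-999 - 1*(-2409)) = 28/(-999 - 1*(-2409)) = 28/(-999 + 2409) = 28/1410 = 28*(1/1410) = 14/705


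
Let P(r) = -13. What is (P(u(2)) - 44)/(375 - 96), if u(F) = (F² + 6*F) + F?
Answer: -19/93 ≈ -0.20430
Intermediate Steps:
u(F) = F² + 7*F
(P(u(2)) - 44)/(375 - 96) = (-13 - 44)/(375 - 96) = -57/279 = -57*1/279 = -19/93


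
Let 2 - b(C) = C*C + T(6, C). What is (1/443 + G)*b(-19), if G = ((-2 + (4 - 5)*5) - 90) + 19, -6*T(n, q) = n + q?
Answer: 74876351/2658 ≈ 28170.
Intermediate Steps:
T(n, q) = -n/6 - q/6 (T(n, q) = -(n + q)/6 = -n/6 - q/6)
b(C) = 3 - C² + C/6 (b(C) = 2 - (C*C + (-⅙*6 - C/6)) = 2 - (C² + (-1 - C/6)) = 2 - (-1 + C² - C/6) = 2 + (1 - C² + C/6) = 3 - C² + C/6)
G = -78 (G = ((-2 - 1*5) - 90) + 19 = ((-2 - 5) - 90) + 19 = (-7 - 90) + 19 = -97 + 19 = -78)
(1/443 + G)*b(-19) = (1/443 - 78)*(3 - 1*(-19)² + (⅙)*(-19)) = (1/443 - 78)*(3 - 1*361 - 19/6) = -34553*(3 - 361 - 19/6)/443 = -34553/443*(-2167/6) = 74876351/2658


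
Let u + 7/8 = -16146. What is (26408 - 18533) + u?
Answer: -66175/8 ≈ -8271.9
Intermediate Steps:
u = -129175/8 (u = -7/8 - 16146 = -129175/8 ≈ -16147.)
(26408 - 18533) + u = (26408 - 18533) - 129175/8 = 7875 - 129175/8 = -66175/8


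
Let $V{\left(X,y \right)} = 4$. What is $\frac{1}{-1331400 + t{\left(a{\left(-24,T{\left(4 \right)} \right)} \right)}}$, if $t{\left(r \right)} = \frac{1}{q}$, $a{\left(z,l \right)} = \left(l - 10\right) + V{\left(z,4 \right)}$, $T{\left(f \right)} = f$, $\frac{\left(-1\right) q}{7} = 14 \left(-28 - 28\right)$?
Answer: $- \frac{5488}{7306723199} \approx -7.5109 \cdot 10^{-7}$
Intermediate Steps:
$q = 5488$ ($q = - 7 \cdot 14 \left(-28 - 28\right) = - 7 \cdot 14 \left(-56\right) = \left(-7\right) \left(-784\right) = 5488$)
$a{\left(z,l \right)} = -6 + l$ ($a{\left(z,l \right)} = \left(l - 10\right) + 4 = \left(-10 + l\right) + 4 = -6 + l$)
$t{\left(r \right)} = \frac{1}{5488}$
$\frac{1}{-1331400 + t{\left(a{\left(-24,T{\left(4 \right)} \right)} \right)}} = \frac{1}{-1331400 + \frac{1}{5488}} = \frac{1}{- \frac{7306723199}{5488}} = - \frac{5488}{7306723199}$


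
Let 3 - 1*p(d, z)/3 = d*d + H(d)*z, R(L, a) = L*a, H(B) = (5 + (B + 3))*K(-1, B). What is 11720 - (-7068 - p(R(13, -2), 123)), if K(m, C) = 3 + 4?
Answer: 63263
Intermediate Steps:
K(m, C) = 7
H(B) = 56 + 7*B (H(B) = (5 + (B + 3))*7 = (5 + (3 + B))*7 = (8 + B)*7 = 56 + 7*B)
p(d, z) = 9 - 3*d² - 3*z*(56 + 7*d) (p(d, z) = 9 - 3*(d*d + (56 + 7*d)*z) = 9 - 3*(d² + z*(56 + 7*d)) = 9 + (-3*d² - 3*z*(56 + 7*d)) = 9 - 3*d² - 3*z*(56 + 7*d))
11720 - (-7068 - p(R(13, -2), 123)) = 11720 - (-7068 - (9 - 3*(13*(-2))² - 21*123*(8 + 13*(-2)))) = 11720 - (-7068 - (9 - 3*(-26)² - 21*123*(8 - 26))) = 11720 - (-7068 - (9 - 3*676 - 21*123*(-18))) = 11720 - (-7068 - (9 - 2028 + 46494)) = 11720 - (-7068 - 1*44475) = 11720 - (-7068 - 44475) = 11720 - 1*(-51543) = 11720 + 51543 = 63263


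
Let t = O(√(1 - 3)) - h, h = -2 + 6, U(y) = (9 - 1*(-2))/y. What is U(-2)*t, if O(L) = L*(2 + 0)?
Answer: 22 - 11*I*√2 ≈ 22.0 - 15.556*I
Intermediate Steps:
U(y) = 11/y (U(y) = (9 + 2)/y = 11/y)
O(L) = 2*L (O(L) = L*2 = 2*L)
h = 4
t = -4 + 2*I*√2 (t = 2*√(1 - 3) - 1*4 = 2*√(-2) - 4 = 2*(I*√2) - 4 = 2*I*√2 - 4 = -4 + 2*I*√2 ≈ -4.0 + 2.8284*I)
U(-2)*t = (11/(-2))*(-4 + 2*I*√2) = (11*(-½))*(-4 + 2*I*√2) = -11*(-4 + 2*I*√2)/2 = 22 - 11*I*√2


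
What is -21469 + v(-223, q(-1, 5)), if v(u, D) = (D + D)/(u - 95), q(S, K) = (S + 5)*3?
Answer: -1137861/53 ≈ -21469.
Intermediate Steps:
q(S, K) = 15 + 3*S (q(S, K) = (5 + S)*3 = 15 + 3*S)
v(u, D) = 2*D/(-95 + u) (v(u, D) = (2*D)/(-95 + u) = 2*D/(-95 + u))
-21469 + v(-223, q(-1, 5)) = -21469 + 2*(15 + 3*(-1))/(-95 - 223) = -21469 + 2*(15 - 3)/(-318) = -21469 + 2*12*(-1/318) = -21469 - 4/53 = -1137861/53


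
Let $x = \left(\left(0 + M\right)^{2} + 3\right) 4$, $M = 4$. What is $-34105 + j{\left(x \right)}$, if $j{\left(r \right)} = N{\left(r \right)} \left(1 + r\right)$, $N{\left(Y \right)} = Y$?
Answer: $-28253$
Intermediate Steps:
$x = 76$ ($x = \left(\left(0 + 4\right)^{2} + 3\right) 4 = \left(4^{2} + 3\right) 4 = \left(16 + 3\right) 4 = 19 \cdot 4 = 76$)
$j{\left(r \right)} = r \left(1 + r\right)$
$-34105 + j{\left(x \right)} = -34105 + 76 \left(1 + 76\right) = -34105 + 76 \cdot 77 = -34105 + 5852 = -28253$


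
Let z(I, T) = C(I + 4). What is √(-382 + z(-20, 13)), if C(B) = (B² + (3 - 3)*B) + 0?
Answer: 3*I*√14 ≈ 11.225*I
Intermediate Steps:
C(B) = B² (C(B) = (B² + 0*B) + 0 = (B² + 0) + 0 = B² + 0 = B²)
z(I, T) = (4 + I)² (z(I, T) = (I + 4)² = (4 + I)²)
√(-382 + z(-20, 13)) = √(-382 + (4 - 20)²) = √(-382 + (-16)²) = √(-382 + 256) = √(-126) = 3*I*√14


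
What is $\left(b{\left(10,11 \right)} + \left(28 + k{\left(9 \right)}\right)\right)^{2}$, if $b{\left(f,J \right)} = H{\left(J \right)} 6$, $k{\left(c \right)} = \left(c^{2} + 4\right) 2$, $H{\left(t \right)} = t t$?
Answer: $853776$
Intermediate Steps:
$H{\left(t \right)} = t^{2}$
$k{\left(c \right)} = 8 + 2 c^{2}$ ($k{\left(c \right)} = \left(4 + c^{2}\right) 2 = 8 + 2 c^{2}$)
$b{\left(f,J \right)} = 6 J^{2}$ ($b{\left(f,J \right)} = J^{2} \cdot 6 = 6 J^{2}$)
$\left(b{\left(10,11 \right)} + \left(28 + k{\left(9 \right)}\right)\right)^{2} = \left(6 \cdot 11^{2} + \left(28 + \left(8 + 2 \cdot 9^{2}\right)\right)\right)^{2} = \left(6 \cdot 121 + \left(28 + \left(8 + 2 \cdot 81\right)\right)\right)^{2} = \left(726 + \left(28 + \left(8 + 162\right)\right)\right)^{2} = \left(726 + \left(28 + 170\right)\right)^{2} = \left(726 + 198\right)^{2} = 924^{2} = 853776$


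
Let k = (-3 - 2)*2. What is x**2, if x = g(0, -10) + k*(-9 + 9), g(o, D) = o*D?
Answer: 0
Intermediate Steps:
k = -10 (k = -5*2 = -10)
g(o, D) = D*o
x = 0 (x = -10*0 - 10*(-9 + 9) = 0 - 10*0 = 0 + 0 = 0)
x**2 = 0**2 = 0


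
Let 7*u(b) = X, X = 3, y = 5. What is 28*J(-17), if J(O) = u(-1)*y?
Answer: 60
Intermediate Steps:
u(b) = 3/7 (u(b) = (1/7)*3 = 3/7)
J(O) = 15/7 (J(O) = (3/7)*5 = 15/7)
28*J(-17) = 28*(15/7) = 60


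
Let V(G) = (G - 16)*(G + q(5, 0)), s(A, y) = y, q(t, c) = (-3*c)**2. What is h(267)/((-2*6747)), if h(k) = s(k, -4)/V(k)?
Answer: 2/452163699 ≈ 4.4232e-9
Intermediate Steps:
q(t, c) = 9*c**2
V(G) = G*(-16 + G) (V(G) = (G - 16)*(G + 9*0**2) = (-16 + G)*(G + 9*0) = (-16 + G)*(G + 0) = (-16 + G)*G = G*(-16 + G))
h(k) = -4/(k*(-16 + k)) (h(k) = -4*1/(k*(-16 + k)) = -4/(k*(-16 + k)))
h(267)/((-2*6747)) = (-4/(267*(-16 + 267)))/((-2*6747)) = -4*1/267/251/(-13494) = -4*1/267*1/251*(-1/13494) = -4/67017*(-1/13494) = 2/452163699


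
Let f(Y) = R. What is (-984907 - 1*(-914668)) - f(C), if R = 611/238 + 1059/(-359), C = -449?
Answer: -6001327945/85442 ≈ -70239.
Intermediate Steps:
R = -32693/85442 (R = 611*(1/238) + 1059*(-1/359) = 611/238 - 1059/359 = -32693/85442 ≈ -0.38263)
f(Y) = -32693/85442
(-984907 - 1*(-914668)) - f(C) = (-984907 - 1*(-914668)) - 1*(-32693/85442) = (-984907 + 914668) + 32693/85442 = -70239 + 32693/85442 = -6001327945/85442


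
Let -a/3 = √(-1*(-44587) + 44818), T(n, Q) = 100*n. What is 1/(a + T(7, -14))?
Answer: -140/62929 - 3*√89405/314645 ≈ -0.0050756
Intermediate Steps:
a = -3*√89405 (a = -3*√(-1*(-44587) + 44818) = -3*√(44587 + 44818) = -3*√89405 ≈ -897.02)
1/(a + T(7, -14)) = 1/(-3*√89405 + 100*7) = 1/(-3*√89405 + 700) = 1/(700 - 3*√89405)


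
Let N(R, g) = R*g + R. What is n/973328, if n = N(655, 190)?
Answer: 125105/973328 ≈ 0.12853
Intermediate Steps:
N(R, g) = R + R*g
n = 125105 (n = 655*(1 + 190) = 655*191 = 125105)
n/973328 = 125105/973328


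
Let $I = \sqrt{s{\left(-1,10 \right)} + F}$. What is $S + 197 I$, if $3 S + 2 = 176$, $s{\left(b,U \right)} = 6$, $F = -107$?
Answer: $58 + 197 i \sqrt{101} \approx 58.0 + 1979.8 i$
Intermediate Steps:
$I = i \sqrt{101}$ ($I = \sqrt{6 - 107} = \sqrt{-101} = i \sqrt{101} \approx 10.05 i$)
$S = 58$ ($S = - \frac{2}{3} + \frac{1}{3} \cdot 176 = - \frac{2}{3} + \frac{176}{3} = 58$)
$S + 197 I = 58 + 197 i \sqrt{101}$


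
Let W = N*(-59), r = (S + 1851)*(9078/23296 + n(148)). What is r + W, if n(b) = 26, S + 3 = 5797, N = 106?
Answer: 2277127023/11648 ≈ 1.9550e+5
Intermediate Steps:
S = 5794 (S = -3 + 5797 = 5794)
r = 2349973615/11648 (r = (5794 + 1851)*(9078/23296 + 26) = 7645*(9078*(1/23296) + 26) = 7645*(4539/11648 + 26) = 7645*(307387/11648) = 2349973615/11648 ≈ 2.0175e+5)
W = -6254 (W = 106*(-59) = -6254)
r + W = 2349973615/11648 - 6254 = 2277127023/11648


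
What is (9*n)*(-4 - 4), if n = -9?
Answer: 648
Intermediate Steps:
(9*n)*(-4 - 4) = (9*(-9))*(-4 - 4) = -81*(-8) = 648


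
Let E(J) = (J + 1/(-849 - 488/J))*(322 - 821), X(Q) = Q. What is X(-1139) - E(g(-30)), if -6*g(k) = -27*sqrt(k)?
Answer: 11*(-592362*sqrt(30) + 46895239*I)/(-976*I + 7641*sqrt(30)) ≈ -1139.6 + 12299.0*I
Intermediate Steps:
g(k) = 9*sqrt(k)/2 (g(k) = -(-9)*sqrt(k)/2 = 9*sqrt(k)/2)
E(J) = -499*J - 499/(-849 - 488/J) (E(J) = (J + 1/(-849 - 488/J))*(-499) = -499*J - 499/(-849 - 488/J))
X(-1139) - E(g(-30)) = -1139 - (-499)*9*sqrt(-30)/2*(487 + 849*(9*sqrt(-30)/2))/(488 + 849*(9*sqrt(-30)/2)) = -1139 - (-499)*9*(I*sqrt(30))/2*(487 + 849*(9*(I*sqrt(30))/2))/(488 + 849*(9*(I*sqrt(30))/2)) = -1139 - (-499)*9*I*sqrt(30)/2*(487 + 849*(9*I*sqrt(30)/2))/(488 + 849*(9*I*sqrt(30)/2)) = -1139 - (-499)*9*I*sqrt(30)/2*(487 + 7641*I*sqrt(30)/2)/(488 + 7641*I*sqrt(30)/2) = -1139 - (-4491)*I*sqrt(30)*(487 + 7641*I*sqrt(30)/2)/(2*(488 + 7641*I*sqrt(30)/2)) = -1139 + 4491*I*sqrt(30)*(487 + 7641*I*sqrt(30)/2)/(2*(488 + 7641*I*sqrt(30)/2))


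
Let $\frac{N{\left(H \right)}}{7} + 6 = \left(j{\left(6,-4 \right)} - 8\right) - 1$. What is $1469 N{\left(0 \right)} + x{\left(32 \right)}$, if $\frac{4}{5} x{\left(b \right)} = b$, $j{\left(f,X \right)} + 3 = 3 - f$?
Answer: $-215903$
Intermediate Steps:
$j{\left(f,X \right)} = - f$ ($j{\left(f,X \right)} = -3 - \left(-3 + f\right) = - f$)
$x{\left(b \right)} = \frac{5 b}{4}$
$N{\left(H \right)} = -147$ ($N{\left(H \right)} = -42 + 7 \left(\left(\left(-1\right) 6 - 8\right) - 1\right) = -42 + 7 \left(\left(-6 - 8\right) - 1\right) = -42 + 7 \left(-14 - 1\right) = -42 + 7 \left(-15\right) = -42 - 105 = -147$)
$1469 N{\left(0 \right)} + x{\left(32 \right)} = 1469 \left(-147\right) + \frac{5}{4} \cdot 32 = -215943 + 40 = -215903$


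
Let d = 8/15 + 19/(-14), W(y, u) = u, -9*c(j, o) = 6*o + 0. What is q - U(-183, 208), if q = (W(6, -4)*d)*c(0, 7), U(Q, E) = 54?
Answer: -3122/45 ≈ -69.378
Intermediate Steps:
c(j, o) = -2*o/3 (c(j, o) = -(6*o + 0)/9 = -2*o/3)
d = -173/210 (d = 8*(1/15) + 19*(-1/14) = 8/15 - 19/14 = -173/210 ≈ -0.82381)
q = -692/45 (q = (-4*(-173/210))*(-2/3*7) = (346/105)*(-14/3) = -692/45 ≈ -15.378)
q - U(-183, 208) = -692/45 - 1*54 = -692/45 - 54 = -3122/45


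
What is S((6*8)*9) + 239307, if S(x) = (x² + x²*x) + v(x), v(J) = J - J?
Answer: 81047499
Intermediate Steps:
v(J) = 0
S(x) = x² + x³ (S(x) = (x² + x²*x) + 0 = (x² + x³) + 0 = x² + x³)
S((6*8)*9) + 239307 = ((6*8)*9)²*(1 + (6*8)*9) + 239307 = (48*9)²*(1 + 48*9) + 239307 = 432²*(1 + 432) + 239307 = 186624*433 + 239307 = 80808192 + 239307 = 81047499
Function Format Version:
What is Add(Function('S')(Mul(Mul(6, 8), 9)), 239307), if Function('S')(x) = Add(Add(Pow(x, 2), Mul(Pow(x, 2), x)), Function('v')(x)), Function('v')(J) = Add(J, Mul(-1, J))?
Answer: 81047499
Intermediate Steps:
Function('v')(J) = 0
Function('S')(x) = Add(Pow(x, 2), Pow(x, 3)) (Function('S')(x) = Add(Add(Pow(x, 2), Mul(Pow(x, 2), x)), 0) = Add(Add(Pow(x, 2), Pow(x, 3)), 0) = Add(Pow(x, 2), Pow(x, 3)))
Add(Function('S')(Mul(Mul(6, 8), 9)), 239307) = Add(Mul(Pow(Mul(Mul(6, 8), 9), 2), Add(1, Mul(Mul(6, 8), 9))), 239307) = Add(Mul(Pow(Mul(48, 9), 2), Add(1, Mul(48, 9))), 239307) = Add(Mul(Pow(432, 2), Add(1, 432)), 239307) = Add(Mul(186624, 433), 239307) = Add(80808192, 239307) = 81047499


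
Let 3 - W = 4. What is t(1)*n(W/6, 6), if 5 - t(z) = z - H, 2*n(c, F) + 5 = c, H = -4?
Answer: 0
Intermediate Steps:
W = -1 (W = 3 - 1*4 = 3 - 4 = -1)
n(c, F) = -5/2 + c/2
t(z) = 1 - z (t(z) = 5 - (z - 1*(-4)) = 5 - (z + 4) = 5 - (4 + z) = 5 + (-4 - z) = 1 - z)
t(1)*n(W/6, 6) = (1 - 1*1)*(-5/2 + (-1/6)/2) = (1 - 1)*(-5/2 + (-1*⅙)/2) = 0*(-5/2 + (½)*(-⅙)) = 0*(-5/2 - 1/12) = 0*(-31/12) = 0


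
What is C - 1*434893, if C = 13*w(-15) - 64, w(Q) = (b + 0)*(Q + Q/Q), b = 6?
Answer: -436049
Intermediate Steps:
w(Q) = 6 + 6*Q (w(Q) = (6 + 0)*(Q + Q/Q) = 6*(Q + 1) = 6*(1 + Q) = 6 + 6*Q)
C = -1156 (C = 13*(6 + 6*(-15)) - 64 = 13*(6 - 90) - 64 = 13*(-84) - 64 = -1092 - 64 = -1156)
C - 1*434893 = -1156 - 1*434893 = -1156 - 434893 = -436049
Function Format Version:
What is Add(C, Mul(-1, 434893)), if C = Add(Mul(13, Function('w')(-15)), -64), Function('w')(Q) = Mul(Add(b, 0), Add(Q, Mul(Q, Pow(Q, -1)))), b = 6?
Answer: -436049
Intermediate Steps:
Function('w')(Q) = Add(6, Mul(6, Q)) (Function('w')(Q) = Mul(Add(6, 0), Add(Q, Mul(Q, Pow(Q, -1)))) = Mul(6, Add(Q, 1)) = Mul(6, Add(1, Q)) = Add(6, Mul(6, Q)))
C = -1156 (C = Add(Mul(13, Add(6, Mul(6, -15))), -64) = Add(Mul(13, Add(6, -90)), -64) = Add(Mul(13, -84), -64) = Add(-1092, -64) = -1156)
Add(C, Mul(-1, 434893)) = Add(-1156, Mul(-1, 434893)) = Add(-1156, -434893) = -436049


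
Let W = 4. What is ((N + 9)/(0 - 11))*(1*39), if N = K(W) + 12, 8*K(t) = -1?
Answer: -6513/88 ≈ -74.011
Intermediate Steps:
K(t) = -1/8 (K(t) = (1/8)*(-1) = -1/8)
N = 95/8 (N = -1/8 + 12 = 95/8 ≈ 11.875)
((N + 9)/(0 - 11))*(1*39) = ((95/8 + 9)/(0 - 11))*(1*39) = ((167/8)/(-11))*39 = ((167/8)*(-1/11))*39 = -167/88*39 = -6513/88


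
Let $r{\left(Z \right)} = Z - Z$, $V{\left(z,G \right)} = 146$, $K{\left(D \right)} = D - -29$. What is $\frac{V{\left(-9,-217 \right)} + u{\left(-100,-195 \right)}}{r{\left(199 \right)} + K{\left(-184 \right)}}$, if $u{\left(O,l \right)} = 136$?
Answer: $- \frac{282}{155} \approx -1.8194$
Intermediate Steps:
$K{\left(D \right)} = 29 + D$ ($K{\left(D \right)} = D + 29 = 29 + D$)
$r{\left(Z \right)} = 0$
$\frac{V{\left(-9,-217 \right)} + u{\left(-100,-195 \right)}}{r{\left(199 \right)} + K{\left(-184 \right)}} = \frac{146 + 136}{0 + \left(29 - 184\right)} = \frac{282}{0 - 155} = \frac{282}{-155} = 282 \left(- \frac{1}{155}\right) = - \frac{282}{155}$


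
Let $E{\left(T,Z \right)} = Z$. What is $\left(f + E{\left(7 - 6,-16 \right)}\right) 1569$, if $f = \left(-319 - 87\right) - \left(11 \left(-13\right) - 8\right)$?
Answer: $-425199$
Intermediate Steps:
$f = -255$ ($f = -406 - \left(-143 - 8\right) = -406 - -151 = -406 + 151 = -255$)
$\left(f + E{\left(7 - 6,-16 \right)}\right) 1569 = \left(-255 - 16\right) 1569 = \left(-271\right) 1569 = -425199$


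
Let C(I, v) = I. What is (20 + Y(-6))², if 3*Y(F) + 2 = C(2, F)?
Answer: 400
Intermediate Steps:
Y(F) = 0 (Y(F) = -⅔ + (⅓)*2 = -⅔ + ⅔ = 0)
(20 + Y(-6))² = (20 + 0)² = 20² = 400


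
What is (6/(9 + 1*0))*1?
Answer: ⅔ ≈ 0.66667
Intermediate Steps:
(6/(9 + 1*0))*1 = (6/(9 + 0))*1 = (6/9)*1 = ((⅑)*6)*1 = (⅔)*1 = ⅔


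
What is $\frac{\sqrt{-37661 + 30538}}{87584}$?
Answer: $\frac{i \sqrt{7123}}{87584} \approx 0.00096362 i$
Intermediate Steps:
$\frac{\sqrt{-37661 + 30538}}{87584} = \sqrt{-7123} \cdot \frac{1}{87584} = i \sqrt{7123} \cdot \frac{1}{87584} = \frac{i \sqrt{7123}}{87584}$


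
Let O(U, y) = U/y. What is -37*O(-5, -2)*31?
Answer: -5735/2 ≈ -2867.5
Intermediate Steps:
-37*O(-5, -2)*31 = -(-185)/(-2)*31 = -(-185)*(-1)/2*31 = -37*5/2*31 = -185/2*31 = -5735/2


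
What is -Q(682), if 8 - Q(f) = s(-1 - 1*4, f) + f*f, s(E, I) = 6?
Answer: 465122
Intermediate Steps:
Q(f) = 2 - f² (Q(f) = 8 - (6 + f*f) = 8 - (6 + f²) = 8 + (-6 - f²) = 2 - f²)
-Q(682) = -(2 - 1*682²) = -(2 - 1*465124) = -(2 - 465124) = -1*(-465122) = 465122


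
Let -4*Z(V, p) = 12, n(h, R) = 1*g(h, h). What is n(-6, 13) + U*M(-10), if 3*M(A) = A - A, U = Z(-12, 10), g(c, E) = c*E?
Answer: 36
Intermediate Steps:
g(c, E) = E*c
n(h, R) = h² (n(h, R) = 1*(h*h) = 1*h² = h²)
Z(V, p) = -3 (Z(V, p) = -¼*12 = -3)
U = -3
M(A) = 0 (M(A) = (A - A)/3 = (⅓)*0 = 0)
n(-6, 13) + U*M(-10) = (-6)² - 3*0 = 36 + 0 = 36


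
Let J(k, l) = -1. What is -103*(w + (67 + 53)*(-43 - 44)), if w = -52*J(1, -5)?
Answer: 1069964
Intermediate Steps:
w = 52 (w = -52*(-1) = 52)
-103*(w + (67 + 53)*(-43 - 44)) = -103*(52 + (67 + 53)*(-43 - 44)) = -103*(52 + 120*(-87)) = -103*(52 - 10440) = -103*(-10388) = 1069964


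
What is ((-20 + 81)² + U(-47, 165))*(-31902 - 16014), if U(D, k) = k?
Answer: -186201576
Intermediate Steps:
((-20 + 81)² + U(-47, 165))*(-31902 - 16014) = ((-20 + 81)² + 165)*(-31902 - 16014) = (61² + 165)*(-47916) = (3721 + 165)*(-47916) = 3886*(-47916) = -186201576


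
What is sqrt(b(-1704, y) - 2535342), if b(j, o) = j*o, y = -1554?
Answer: sqrt(112674) ≈ 335.67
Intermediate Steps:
sqrt(b(-1704, y) - 2535342) = sqrt(-1704*(-1554) - 2535342) = sqrt(2648016 - 2535342) = sqrt(112674)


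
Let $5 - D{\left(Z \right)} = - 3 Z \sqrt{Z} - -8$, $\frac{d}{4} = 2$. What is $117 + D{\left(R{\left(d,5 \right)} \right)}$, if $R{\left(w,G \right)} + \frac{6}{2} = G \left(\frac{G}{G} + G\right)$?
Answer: $114 + 243 \sqrt{3} \approx 534.89$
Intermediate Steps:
$d = 8$ ($d = 4 \cdot 2 = 8$)
$R{\left(w,G \right)} = -3 + G \left(1 + G\right)$ ($R{\left(w,G \right)} = -3 + G \left(\frac{G}{G} + G\right) = -3 + G \left(1 + G\right)$)
$D{\left(Z \right)} = -3 + 3 Z^{\frac{3}{2}}$ ($D{\left(Z \right)} = 5 - \left(- 3 Z \sqrt{Z} - -8\right) = 5 - \left(- 3 Z^{\frac{3}{2}} + 8\right) = 5 - \left(8 - 3 Z^{\frac{3}{2}}\right) = 5 + \left(-8 + 3 Z^{\frac{3}{2}}\right) = -3 + 3 Z^{\frac{3}{2}}$)
$117 + D{\left(R{\left(d,5 \right)} \right)} = 117 - \left(3 - 3 \left(-3 + 5 + 5^{2}\right)^{\frac{3}{2}}\right) = 117 - \left(3 - 3 \left(-3 + 5 + 25\right)^{\frac{3}{2}}\right) = 117 - \left(3 - 3 \cdot 27^{\frac{3}{2}}\right) = 117 - \left(3 - 3 \cdot 81 \sqrt{3}\right) = 117 - \left(3 - 243 \sqrt{3}\right) = 114 + 243 \sqrt{3}$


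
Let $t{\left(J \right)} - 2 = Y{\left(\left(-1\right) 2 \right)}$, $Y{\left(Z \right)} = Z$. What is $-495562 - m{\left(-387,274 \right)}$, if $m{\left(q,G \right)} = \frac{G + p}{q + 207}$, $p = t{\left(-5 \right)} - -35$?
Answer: $- \frac{29733617}{60} \approx -4.9556 \cdot 10^{5}$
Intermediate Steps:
$t{\left(J \right)} = 0$ ($t{\left(J \right)} = 2 - 2 = 0$)
$p = 35$ ($p = 0 - -35 = 0 + 35 = 35$)
$m{\left(q,G \right)} = \frac{35 + G}{207 + q}$ ($m{\left(q,G \right)} = \frac{G + 35}{q + 207} = \frac{35 + G}{207 + q}$)
$-495562 - m{\left(-387,274 \right)} = -495562 - \frac{35 + 274}{207 - 387} = -495562 - \frac{1}{-180} \cdot 309 = -495562 - \left(- \frac{1}{180}\right) 309 = -495562 - - \frac{103}{60} = -495562 + \frac{103}{60} = - \frac{29733617}{60}$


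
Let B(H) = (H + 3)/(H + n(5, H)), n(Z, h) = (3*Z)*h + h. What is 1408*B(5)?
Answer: 11264/85 ≈ 132.52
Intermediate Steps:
n(Z, h) = h + 3*Z*h (n(Z, h) = 3*Z*h + h = h + 3*Z*h)
B(H) = (3 + H)/(17*H) (B(H) = (H + 3)/(H + H*(1 + 3*5)) = (3 + H)/(H + H*(1 + 15)) = (3 + H)/(H + H*16) = (3 + H)/(H + 16*H) = (3 + H)/((17*H)) = (3 + H)*(1/(17*H)) = (3 + H)/(17*H))
1408*B(5) = 1408*((1/17)*(3 + 5)/5) = 1408*((1/17)*(⅕)*8) = 1408*(8/85) = 11264/85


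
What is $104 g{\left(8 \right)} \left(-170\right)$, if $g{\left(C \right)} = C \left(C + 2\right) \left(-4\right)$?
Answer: $5657600$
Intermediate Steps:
$g{\left(C \right)} = C \left(-8 - 4 C\right)$ ($g{\left(C \right)} = C \left(2 + C\right) \left(-4\right) = C \left(-8 - 4 C\right)$)
$104 g{\left(8 \right)} \left(-170\right) = 104 \left(\left(-4\right) 8 \left(2 + 8\right)\right) \left(-170\right) = 104 \left(\left(-4\right) 8 \cdot 10\right) \left(-170\right) = 104 \left(-320\right) \left(-170\right) = \left(-33280\right) \left(-170\right) = 5657600$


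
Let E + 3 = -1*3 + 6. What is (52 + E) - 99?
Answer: -47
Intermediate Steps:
E = 0 (E = -3 + (-1*3 + 6) = -3 + (-3 + 6) = -3 + 3 = 0)
(52 + E) - 99 = (52 + 0) - 99 = 52 - 99 = -47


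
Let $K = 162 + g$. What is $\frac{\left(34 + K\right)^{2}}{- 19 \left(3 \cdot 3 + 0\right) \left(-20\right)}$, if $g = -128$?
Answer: $\frac{1156}{855} \approx 1.352$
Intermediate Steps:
$K = 34$ ($K = 162 - 128 = 34$)
$\frac{\left(34 + K\right)^{2}}{- 19 \left(3 \cdot 3 + 0\right) \left(-20\right)} = \frac{\left(34 + 34\right)^{2}}{- 19 \left(3 \cdot 3 + 0\right) \left(-20\right)} = \frac{68^{2}}{- 19 \left(9 + 0\right) \left(-20\right)} = \frac{4624}{\left(-19\right) 9 \left(-20\right)} = \frac{4624}{\left(-171\right) \left(-20\right)} = \frac{4624}{3420} = 4624 \cdot \frac{1}{3420} = \frac{1156}{855}$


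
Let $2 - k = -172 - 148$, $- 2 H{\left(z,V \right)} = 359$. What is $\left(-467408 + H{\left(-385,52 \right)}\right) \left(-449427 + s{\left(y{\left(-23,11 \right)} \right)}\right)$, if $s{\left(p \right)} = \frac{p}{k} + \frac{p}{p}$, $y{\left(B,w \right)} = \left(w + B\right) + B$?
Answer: $\frac{19333434815175}{92} \approx 2.1015 \cdot 10^{11}$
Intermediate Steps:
$H{\left(z,V \right)} = - \frac{359}{2}$ ($H{\left(z,V \right)} = \left(- \frac{1}{2}\right) 359 = - \frac{359}{2}$)
$y{\left(B,w \right)} = w + 2 B$ ($y{\left(B,w \right)} = \left(B + w\right) + B = w + 2 B$)
$k = 322$ ($k = 2 - \left(-172 - 148\right) = 2 - -320 = 2 + 320 = 322$)
$s{\left(p \right)} = 1 + \frac{p}{322}$ ($s{\left(p \right)} = \frac{p}{322} + \frac{p}{p} = p \frac{1}{322} + 1 = \frac{p}{322} + 1 = 1 + \frac{p}{322}$)
$\left(-467408 + H{\left(-385,52 \right)}\right) \left(-449427 + s{\left(y{\left(-23,11 \right)} \right)}\right) = \left(-467408 - \frac{359}{2}\right) \left(-449427 + \left(1 + \frac{11 + 2 \left(-23\right)}{322}\right)\right) = - \frac{935175 \left(-449427 + \left(1 + \frac{11 - 46}{322}\right)\right)}{2} = - \frac{935175 \left(-449427 + \left(1 + \frac{1}{322} \left(-35\right)\right)\right)}{2} = - \frac{935175 \left(-449427 + \left(1 - \frac{5}{46}\right)\right)}{2} = - \frac{935175 \left(-449427 + \frac{41}{46}\right)}{2} = \left(- \frac{935175}{2}\right) \left(- \frac{20673601}{46}\right) = \frac{19333434815175}{92}$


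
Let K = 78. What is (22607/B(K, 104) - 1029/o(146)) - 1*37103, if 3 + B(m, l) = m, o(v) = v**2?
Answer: -58834752463/1598700 ≈ -36802.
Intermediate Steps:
B(m, l) = -3 + m
(22607/B(K, 104) - 1029/o(146)) - 1*37103 = (22607/(-3 + 78) - 1029/(146**2)) - 1*37103 = (22607/75 - 1029/21316) - 37103 = 481813637/1598700 - 37103 = -58834752463/1598700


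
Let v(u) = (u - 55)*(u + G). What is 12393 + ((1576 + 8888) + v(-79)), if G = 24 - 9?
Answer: 31433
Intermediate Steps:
G = 15
v(u) = (-55 + u)*(15 + u) (v(u) = (u - 55)*(u + 15) = (-55 + u)*(15 + u))
12393 + ((1576 + 8888) + v(-79)) = 12393 + ((1576 + 8888) + (-825 + (-79)² - 40*(-79))) = 12393 + (10464 + (-825 + 6241 + 3160)) = 12393 + (10464 + 8576) = 12393 + 19040 = 31433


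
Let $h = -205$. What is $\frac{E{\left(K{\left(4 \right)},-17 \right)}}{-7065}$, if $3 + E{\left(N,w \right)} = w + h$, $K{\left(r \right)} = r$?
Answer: $\frac{5}{157} \approx 0.031847$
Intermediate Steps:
$E{\left(N,w \right)} = -208 + w$ ($E{\left(N,w \right)} = -3 + \left(w - 205\right) = -3 + \left(-205 + w\right) = -208 + w$)
$\frac{E{\left(K{\left(4 \right)},-17 \right)}}{-7065} = \frac{-208 - 17}{-7065} = \left(-225\right) \left(- \frac{1}{7065}\right) = \frac{5}{157}$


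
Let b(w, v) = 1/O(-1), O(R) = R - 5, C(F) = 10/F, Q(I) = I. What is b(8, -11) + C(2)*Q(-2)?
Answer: -61/6 ≈ -10.167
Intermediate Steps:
O(R) = -5 + R
b(w, v) = -1/6 (b(w, v) = 1/(-5 - 1) = 1/(-6) = -1/6)
b(8, -11) + C(2)*Q(-2) = -1/6 + (10/2)*(-2) = -1/6 + (10*(1/2))*(-2) = -1/6 + 5*(-2) = -1/6 - 10 = -61/6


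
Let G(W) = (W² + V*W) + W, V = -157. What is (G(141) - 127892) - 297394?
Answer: -427401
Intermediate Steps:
G(W) = W² - 156*W (G(W) = (W² - 157*W) + W = W² - 156*W)
(G(141) - 127892) - 297394 = (141*(-156 + 141) - 127892) - 297394 = (141*(-15) - 127892) - 297394 = (-2115 - 127892) - 297394 = -130007 - 297394 = -427401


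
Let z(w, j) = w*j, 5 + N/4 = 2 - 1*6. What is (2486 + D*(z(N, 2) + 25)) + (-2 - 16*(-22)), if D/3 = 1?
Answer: 2695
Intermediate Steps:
D = 3 (D = 3*1 = 3)
N = -36 (N = -20 + 4*(2 - 1*6) = -20 + 4*(2 - 6) = -20 + 4*(-4) = -20 - 16 = -36)
z(w, j) = j*w
(2486 + D*(z(N, 2) + 25)) + (-2 - 16*(-22)) = (2486 + 3*(2*(-36) + 25)) + (-2 - 16*(-22)) = (2486 + 3*(-72 + 25)) + (-2 + 352) = (2486 + 3*(-47)) + 350 = (2486 - 141) + 350 = 2345 + 350 = 2695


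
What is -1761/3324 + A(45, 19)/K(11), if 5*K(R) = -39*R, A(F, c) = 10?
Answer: -307223/475332 ≈ -0.64633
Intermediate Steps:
K(R) = -39*R/5 (K(R) = (-39*R)/5 = -39*R/5)
-1761/3324 + A(45, 19)/K(11) = -1761/3324 + 10/((-39/5*11)) = -1761*1/3324 + 10/(-429/5) = -587/1108 + 10*(-5/429) = -587/1108 - 50/429 = -307223/475332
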